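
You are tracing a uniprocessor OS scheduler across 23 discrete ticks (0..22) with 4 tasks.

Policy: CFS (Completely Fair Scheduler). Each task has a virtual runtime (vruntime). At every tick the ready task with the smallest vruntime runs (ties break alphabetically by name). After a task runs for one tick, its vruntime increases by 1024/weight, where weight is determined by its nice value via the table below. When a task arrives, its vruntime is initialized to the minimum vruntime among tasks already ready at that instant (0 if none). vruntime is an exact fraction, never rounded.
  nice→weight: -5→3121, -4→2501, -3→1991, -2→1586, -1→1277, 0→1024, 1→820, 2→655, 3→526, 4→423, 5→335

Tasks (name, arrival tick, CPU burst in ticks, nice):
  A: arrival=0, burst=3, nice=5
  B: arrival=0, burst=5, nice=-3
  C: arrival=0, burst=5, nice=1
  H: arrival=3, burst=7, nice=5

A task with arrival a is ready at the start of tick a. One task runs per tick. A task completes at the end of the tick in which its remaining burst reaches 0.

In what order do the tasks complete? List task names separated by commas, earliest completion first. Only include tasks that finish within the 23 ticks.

t=0: vr[A=0 B=0 C=0] → run A
t=1: vr[A=1024/335 B=0 C=0] → run B
t=2: vr[A=1024/335 B=1024/1991 C=0] → run C
t=3: vr[A=1024/335 B=1024/1991 C=256/205 H=1024/1991] → run B
t=4: vr[A=1024/335 B=2048/1991 C=256/205 H=1024/1991] → run H
t=5: vr[A=1024/335 B=2048/1991 C=256/205 H=2381824/666985] → run B
t=6: vr[A=1024/335 B=3072/1991 C=256/205 H=2381824/666985] → run C
t=7: vr[A=1024/335 B=3072/1991 C=512/205 H=2381824/666985] → run B
t=8: vr[A=1024/335 B=4096/1991 C=512/205 H=2381824/666985] → run B
t=9: vr[A=1024/335 C=512/205 H=2381824/666985] → run C
t=10: vr[A=1024/335 C=768/205 H=2381824/666985] → run A
t=11: vr[A=2048/335 C=768/205 H=2381824/666985] → run H
t=12: vr[A=2048/335 C=768/205 H=4420608/666985] → run C
t=13: vr[A=2048/335 C=1024/205 H=4420608/666985] → run C
t=14: vr[A=2048/335 H=4420608/666985] → run A
t=15: vr[H=4420608/666985] → run H
t=16: vr[H=6459392/666985] → run H
t=17: vr[H=8498176/666985] → run H
t=18: vr[H=2107392/133397] → run H
t=19: vr[H=12575744/666985] → run H
t=20: (idle)
t=21: (idle)
t=22: (idle)

completion order = B, C, A, H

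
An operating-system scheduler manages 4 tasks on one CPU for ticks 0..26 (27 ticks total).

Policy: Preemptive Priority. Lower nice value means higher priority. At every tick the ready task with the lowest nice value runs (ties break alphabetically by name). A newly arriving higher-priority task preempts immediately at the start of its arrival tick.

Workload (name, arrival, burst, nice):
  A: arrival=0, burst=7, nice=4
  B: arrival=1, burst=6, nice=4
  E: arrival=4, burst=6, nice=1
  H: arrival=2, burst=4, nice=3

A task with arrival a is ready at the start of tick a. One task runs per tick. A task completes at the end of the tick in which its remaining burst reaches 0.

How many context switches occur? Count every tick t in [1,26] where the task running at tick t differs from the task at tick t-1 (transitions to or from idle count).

context switches = 6

t=0: ready={A} → run A
t=1: ready={A,B} → run A
t=2: ready={A,B,H} → run H
t=3: ready={A,B,H} → run H
t=4: ready={A,B,E,H} → run E
t=5: ready={A,B,E,H} → run E
t=6: ready={A,B,E,H} → run E
t=7: ready={A,B,E,H} → run E
t=8: ready={A,B,E,H} → run E
t=9: ready={A,B,E,H} → run E
t=10: ready={A,B,H} → run H
t=11: ready={A,B,H} → run H
t=12: ready={A,B} → run A
t=13: ready={A,B} → run A
t=14: ready={A,B} → run A
t=15: ready={A,B} → run A
t=16: ready={A,B} → run A
t=17: ready={B} → run B
t=18: ready={B} → run B
t=19: ready={B} → run B
t=20: ready={B} → run B
t=21: ready={B} → run B
t=22: ready={B} → run B
t=23: (idle)
t=24: (idle)
t=25: (idle)
t=26: (idle)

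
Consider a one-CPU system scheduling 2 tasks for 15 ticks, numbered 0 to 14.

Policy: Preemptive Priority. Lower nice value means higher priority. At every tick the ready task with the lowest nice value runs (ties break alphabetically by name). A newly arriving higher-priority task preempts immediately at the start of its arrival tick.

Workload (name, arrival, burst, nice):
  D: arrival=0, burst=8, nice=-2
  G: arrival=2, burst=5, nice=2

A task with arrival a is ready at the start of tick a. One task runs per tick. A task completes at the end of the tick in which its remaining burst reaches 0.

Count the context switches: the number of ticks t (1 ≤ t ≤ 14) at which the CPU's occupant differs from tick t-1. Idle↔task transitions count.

context switches = 2

t=0: ready={D} → run D
t=1: ready={D} → run D
t=2: ready={D,G} → run D
t=3: ready={D,G} → run D
t=4: ready={D,G} → run D
t=5: ready={D,G} → run D
t=6: ready={D,G} → run D
t=7: ready={D,G} → run D
t=8: ready={G} → run G
t=9: ready={G} → run G
t=10: ready={G} → run G
t=11: ready={G} → run G
t=12: ready={G} → run G
t=13: (idle)
t=14: (idle)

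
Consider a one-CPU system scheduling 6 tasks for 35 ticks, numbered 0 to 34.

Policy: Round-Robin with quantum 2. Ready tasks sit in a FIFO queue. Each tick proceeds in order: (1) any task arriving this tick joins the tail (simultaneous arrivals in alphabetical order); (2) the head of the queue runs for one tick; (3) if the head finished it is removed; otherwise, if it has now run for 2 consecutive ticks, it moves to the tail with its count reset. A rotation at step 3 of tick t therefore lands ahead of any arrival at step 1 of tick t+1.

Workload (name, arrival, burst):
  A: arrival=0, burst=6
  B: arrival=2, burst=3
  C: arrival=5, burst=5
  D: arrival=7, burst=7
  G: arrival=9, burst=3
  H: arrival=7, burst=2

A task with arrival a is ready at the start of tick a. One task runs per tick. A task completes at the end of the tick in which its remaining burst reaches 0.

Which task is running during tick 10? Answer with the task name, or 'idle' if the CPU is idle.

running at tick 10 = B

t=0: queue=[A] q_used=0 → run A
t=1: queue=[A] q_used=1 → run A
t=2: queue=[A,B] q_used=0 → run A
t=3: queue=[A,B] q_used=1 → run A
t=4: queue=[B,A] q_used=0 → run B
t=5: queue=[B,A,C] q_used=1 → run B
t=6: queue=[A,C,B] q_used=0 → run A
t=7: queue=[A,C,B,D,H] q_used=1 → run A
t=8: queue=[C,B,D,H] q_used=0 → run C
t=9: queue=[C,B,D,H,G] q_used=1 → run C
t=10: queue=[B,D,H,G,C] q_used=0 → run B
t=11: queue=[D,H,G,C] q_used=0 → run D
t=12: queue=[D,H,G,C] q_used=1 → run D
t=13: queue=[H,G,C,D] q_used=0 → run H
t=14: queue=[H,G,C,D] q_used=1 → run H
t=15: queue=[G,C,D] q_used=0 → run G
t=16: queue=[G,C,D] q_used=1 → run G
t=17: queue=[C,D,G] q_used=0 → run C
t=18: queue=[C,D,G] q_used=1 → run C
t=19: queue=[D,G,C] q_used=0 → run D
t=20: queue=[D,G,C] q_used=1 → run D
t=21: queue=[G,C,D] q_used=0 → run G
t=22: queue=[C,D] q_used=0 → run C
t=23: queue=[D] q_used=0 → run D
t=24: queue=[D] q_used=1 → run D
t=25: queue=[D] q_used=0 → run D
t=26: (idle)
t=27: (idle)
t=28: (idle)
t=29: (idle)
t=30: (idle)
t=31: (idle)
t=32: (idle)
t=33: (idle)
t=34: (idle)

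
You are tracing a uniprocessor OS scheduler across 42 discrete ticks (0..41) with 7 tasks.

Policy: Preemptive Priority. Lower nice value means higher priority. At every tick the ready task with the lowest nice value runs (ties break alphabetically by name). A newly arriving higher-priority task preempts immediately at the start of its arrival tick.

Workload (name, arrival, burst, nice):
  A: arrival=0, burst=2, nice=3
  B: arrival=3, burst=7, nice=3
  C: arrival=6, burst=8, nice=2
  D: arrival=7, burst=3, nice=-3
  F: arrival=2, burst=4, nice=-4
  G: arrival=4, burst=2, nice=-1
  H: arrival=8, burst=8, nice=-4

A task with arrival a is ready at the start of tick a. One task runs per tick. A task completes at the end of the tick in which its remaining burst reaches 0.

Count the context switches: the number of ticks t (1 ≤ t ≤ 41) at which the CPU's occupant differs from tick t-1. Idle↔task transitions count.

context switches = 9

t=0: ready={A} → run A
t=1: ready={A} → run A
t=2: ready={F} → run F
t=3: ready={B,F} → run F
t=4: ready={B,F,G} → run F
t=5: ready={B,F,G} → run F
t=6: ready={B,C,G} → run G
t=7: ready={B,C,D,G} → run D
t=8: ready={B,C,D,G,H} → run H
t=9: ready={B,C,D,G,H} → run H
t=10: ready={B,C,D,G,H} → run H
t=11: ready={B,C,D,G,H} → run H
t=12: ready={B,C,D,G,H} → run H
t=13: ready={B,C,D,G,H} → run H
t=14: ready={B,C,D,G,H} → run H
t=15: ready={B,C,D,G,H} → run H
t=16: ready={B,C,D,G} → run D
t=17: ready={B,C,D,G} → run D
t=18: ready={B,C,G} → run G
t=19: ready={B,C} → run C
t=20: ready={B,C} → run C
t=21: ready={B,C} → run C
t=22: ready={B,C} → run C
t=23: ready={B,C} → run C
t=24: ready={B,C} → run C
t=25: ready={B,C} → run C
t=26: ready={B,C} → run C
t=27: ready={B} → run B
t=28: ready={B} → run B
t=29: ready={B} → run B
t=30: ready={B} → run B
t=31: ready={B} → run B
t=32: ready={B} → run B
t=33: ready={B} → run B
t=34: (idle)
t=35: (idle)
t=36: (idle)
t=37: (idle)
t=38: (idle)
t=39: (idle)
t=40: (idle)
t=41: (idle)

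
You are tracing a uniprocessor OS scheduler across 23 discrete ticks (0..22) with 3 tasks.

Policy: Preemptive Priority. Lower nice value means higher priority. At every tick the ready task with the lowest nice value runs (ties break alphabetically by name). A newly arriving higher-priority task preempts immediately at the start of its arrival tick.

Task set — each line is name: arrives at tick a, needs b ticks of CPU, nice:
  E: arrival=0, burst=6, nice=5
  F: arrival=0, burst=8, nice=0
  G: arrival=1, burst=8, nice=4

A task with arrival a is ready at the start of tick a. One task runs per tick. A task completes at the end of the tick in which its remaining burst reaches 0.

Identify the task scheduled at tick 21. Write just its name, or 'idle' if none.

t=0: ready={E,F} → run F
t=1: ready={E,F,G} → run F
t=2: ready={E,F,G} → run F
t=3: ready={E,F,G} → run F
t=4: ready={E,F,G} → run F
t=5: ready={E,F,G} → run F
t=6: ready={E,F,G} → run F
t=7: ready={E,F,G} → run F
t=8: ready={E,G} → run G
t=9: ready={E,G} → run G
t=10: ready={E,G} → run G
t=11: ready={E,G} → run G
t=12: ready={E,G} → run G
t=13: ready={E,G} → run G
t=14: ready={E,G} → run G
t=15: ready={E,G} → run G
t=16: ready={E} → run E
t=17: ready={E} → run E
t=18: ready={E} → run E
t=19: ready={E} → run E
t=20: ready={E} → run E
t=21: ready={E} → run E
t=22: (idle)

running at tick 21 = E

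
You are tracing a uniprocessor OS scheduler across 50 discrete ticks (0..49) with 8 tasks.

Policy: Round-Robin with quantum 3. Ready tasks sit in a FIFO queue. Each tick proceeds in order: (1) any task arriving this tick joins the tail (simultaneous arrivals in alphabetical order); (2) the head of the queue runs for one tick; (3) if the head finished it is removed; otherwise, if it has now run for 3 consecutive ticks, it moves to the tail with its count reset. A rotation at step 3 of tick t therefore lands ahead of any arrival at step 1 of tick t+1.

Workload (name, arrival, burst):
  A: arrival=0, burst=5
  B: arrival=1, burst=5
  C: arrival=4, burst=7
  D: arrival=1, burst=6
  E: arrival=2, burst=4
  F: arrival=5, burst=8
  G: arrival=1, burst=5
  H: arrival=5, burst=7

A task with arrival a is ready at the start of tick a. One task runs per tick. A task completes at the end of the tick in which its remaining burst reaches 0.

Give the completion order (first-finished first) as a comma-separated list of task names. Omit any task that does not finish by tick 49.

t=0: queue=[A] q_used=0 → run A
t=1: queue=[A,B,D,G] q_used=1 → run A
t=2: queue=[A,B,D,G,E] q_used=2 → run A
t=3: queue=[B,D,G,E,A] q_used=0 → run B
t=4: queue=[B,D,G,E,A,C] q_used=1 → run B
t=5: queue=[B,D,G,E,A,C,F,H] q_used=2 → run B
t=6: queue=[D,G,E,A,C,F,H,B] q_used=0 → run D
t=7: queue=[D,G,E,A,C,F,H,B] q_used=1 → run D
t=8: queue=[D,G,E,A,C,F,H,B] q_used=2 → run D
t=9: queue=[G,E,A,C,F,H,B,D] q_used=0 → run G
t=10: queue=[G,E,A,C,F,H,B,D] q_used=1 → run G
t=11: queue=[G,E,A,C,F,H,B,D] q_used=2 → run G
t=12: queue=[E,A,C,F,H,B,D,G] q_used=0 → run E
t=13: queue=[E,A,C,F,H,B,D,G] q_used=1 → run E
t=14: queue=[E,A,C,F,H,B,D,G] q_used=2 → run E
t=15: queue=[A,C,F,H,B,D,G,E] q_used=0 → run A
t=16: queue=[A,C,F,H,B,D,G,E] q_used=1 → run A
t=17: queue=[C,F,H,B,D,G,E] q_used=0 → run C
t=18: queue=[C,F,H,B,D,G,E] q_used=1 → run C
t=19: queue=[C,F,H,B,D,G,E] q_used=2 → run C
t=20: queue=[F,H,B,D,G,E,C] q_used=0 → run F
t=21: queue=[F,H,B,D,G,E,C] q_used=1 → run F
t=22: queue=[F,H,B,D,G,E,C] q_used=2 → run F
t=23: queue=[H,B,D,G,E,C,F] q_used=0 → run H
t=24: queue=[H,B,D,G,E,C,F] q_used=1 → run H
t=25: queue=[H,B,D,G,E,C,F] q_used=2 → run H
t=26: queue=[B,D,G,E,C,F,H] q_used=0 → run B
t=27: queue=[B,D,G,E,C,F,H] q_used=1 → run B
t=28: queue=[D,G,E,C,F,H] q_used=0 → run D
t=29: queue=[D,G,E,C,F,H] q_used=1 → run D
t=30: queue=[D,G,E,C,F,H] q_used=2 → run D
t=31: queue=[G,E,C,F,H] q_used=0 → run G
t=32: queue=[G,E,C,F,H] q_used=1 → run G
t=33: queue=[E,C,F,H] q_used=0 → run E
t=34: queue=[C,F,H] q_used=0 → run C
t=35: queue=[C,F,H] q_used=1 → run C
t=36: queue=[C,F,H] q_used=2 → run C
t=37: queue=[F,H,C] q_used=0 → run F
t=38: queue=[F,H,C] q_used=1 → run F
t=39: queue=[F,H,C] q_used=2 → run F
t=40: queue=[H,C,F] q_used=0 → run H
t=41: queue=[H,C,F] q_used=1 → run H
t=42: queue=[H,C,F] q_used=2 → run H
t=43: queue=[C,F,H] q_used=0 → run C
t=44: queue=[F,H] q_used=0 → run F
t=45: queue=[F,H] q_used=1 → run F
t=46: queue=[H] q_used=0 → run H
t=47: (idle)
t=48: (idle)
t=49: (idle)

completion order = A, B, D, G, E, C, F, H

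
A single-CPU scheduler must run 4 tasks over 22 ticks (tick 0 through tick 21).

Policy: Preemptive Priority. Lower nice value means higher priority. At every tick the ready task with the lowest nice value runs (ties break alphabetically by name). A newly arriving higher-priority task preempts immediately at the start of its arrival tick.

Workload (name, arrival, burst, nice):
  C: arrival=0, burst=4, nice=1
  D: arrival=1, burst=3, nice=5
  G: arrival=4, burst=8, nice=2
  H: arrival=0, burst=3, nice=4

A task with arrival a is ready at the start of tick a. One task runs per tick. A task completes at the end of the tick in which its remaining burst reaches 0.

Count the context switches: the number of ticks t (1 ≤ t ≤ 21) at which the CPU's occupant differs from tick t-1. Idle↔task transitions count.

t=0: ready={C,H} → run C
t=1: ready={C,D,H} → run C
t=2: ready={C,D,H} → run C
t=3: ready={C,D,H} → run C
t=4: ready={D,G,H} → run G
t=5: ready={D,G,H} → run G
t=6: ready={D,G,H} → run G
t=7: ready={D,G,H} → run G
t=8: ready={D,G,H} → run G
t=9: ready={D,G,H} → run G
t=10: ready={D,G,H} → run G
t=11: ready={D,G,H} → run G
t=12: ready={D,H} → run H
t=13: ready={D,H} → run H
t=14: ready={D,H} → run H
t=15: ready={D} → run D
t=16: ready={D} → run D
t=17: ready={D} → run D
t=18: (idle)
t=19: (idle)
t=20: (idle)
t=21: (idle)

context switches = 4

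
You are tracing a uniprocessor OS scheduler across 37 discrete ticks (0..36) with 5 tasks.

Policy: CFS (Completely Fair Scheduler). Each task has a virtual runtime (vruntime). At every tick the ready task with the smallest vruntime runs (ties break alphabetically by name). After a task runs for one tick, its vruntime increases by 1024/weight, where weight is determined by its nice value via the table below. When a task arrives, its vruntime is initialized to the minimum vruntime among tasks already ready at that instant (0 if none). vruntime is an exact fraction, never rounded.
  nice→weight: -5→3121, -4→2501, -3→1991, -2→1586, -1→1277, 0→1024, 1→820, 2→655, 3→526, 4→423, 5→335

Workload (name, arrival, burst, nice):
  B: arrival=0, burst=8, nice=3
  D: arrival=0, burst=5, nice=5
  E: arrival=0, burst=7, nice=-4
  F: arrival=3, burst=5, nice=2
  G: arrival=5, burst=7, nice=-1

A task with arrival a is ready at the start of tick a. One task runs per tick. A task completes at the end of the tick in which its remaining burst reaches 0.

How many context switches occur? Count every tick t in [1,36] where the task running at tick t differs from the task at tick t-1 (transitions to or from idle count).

t=0: vr[B=0 D=0 E=0] → run B
t=1: vr[B=512/263 D=0 E=0] → run D
t=2: vr[B=512/263 D=1024/335 E=0] → run E
t=3: vr[B=512/263 D=1024/335 E=1024/2501 F=1024/2501] → run E
t=4: vr[B=512/263 D=1024/335 E=2048/2501 F=1024/2501] → run F
t=5: vr[B=512/263 D=1024/335 E=2048/2501 F=3231744/1638155 G=2048/2501] → run E
t=6: vr[B=512/263 D=1024/335 E=3072/2501 F=3231744/1638155 G=2048/2501] → run G
t=7: vr[B=512/263 D=1024/335 E=3072/2501 F=3231744/1638155 G=5176320/3193777] → run E
t=8: vr[B=512/263 D=1024/335 E=4096/2501 F=3231744/1638155 G=5176320/3193777] → run G
t=9: vr[B=512/263 D=1024/335 E=4096/2501 F=3231744/1638155 G=7737344/3193777] → run E
t=10: vr[B=512/263 D=1024/335 E=5120/2501 F=3231744/1638155 G=7737344/3193777] → run B
t=11: vr[B=1024/263 D=1024/335 E=5120/2501 F=3231744/1638155 G=7737344/3193777] → run F
t=12: vr[B=1024/263 D=1024/335 E=5120/2501 F=5792768/1638155 G=7737344/3193777] → run E
t=13: vr[B=1024/263 D=1024/335 E=6144/2501 F=5792768/1638155 G=7737344/3193777] → run G
t=14: vr[B=1024/263 D=1024/335 E=6144/2501 F=5792768/1638155 G=10298368/3193777] → run E
t=15: vr[B=1024/263 D=1024/335 F=5792768/1638155 G=10298368/3193777] → run D
t=16: vr[B=1024/263 D=2048/335 F=5792768/1638155 G=10298368/3193777] → run G
t=17: vr[B=1024/263 D=2048/335 F=5792768/1638155 G=12859392/3193777] → run F
t=18: vr[B=1024/263 D=2048/335 F=8353792/1638155 G=12859392/3193777] → run B
t=19: vr[B=1536/263 D=2048/335 F=8353792/1638155 G=12859392/3193777] → run G
t=20: vr[B=1536/263 D=2048/335 F=8353792/1638155 G=15420416/3193777] → run G
t=21: vr[B=1536/263 D=2048/335 F=8353792/1638155 G=17981440/3193777] → run F
t=22: vr[B=1536/263 D=2048/335 F=10914816/1638155 G=17981440/3193777] → run G
t=23: vr[B=1536/263 D=2048/335 F=10914816/1638155] → run B
t=24: vr[B=2048/263 D=2048/335 F=10914816/1638155] → run D
t=25: vr[B=2048/263 D=3072/335 F=10914816/1638155] → run F
t=26: vr[B=2048/263 D=3072/335] → run B
t=27: vr[B=2560/263 D=3072/335] → run D
t=28: vr[B=2560/263 D=4096/335] → run B
t=29: vr[B=3072/263 D=4096/335] → run B
t=30: vr[B=3584/263 D=4096/335] → run D
t=31: vr[B=3584/263] → run B
t=32: (idle)
t=33: (idle)
t=34: (idle)
t=35: (idle)
t=36: (idle)

context switches = 29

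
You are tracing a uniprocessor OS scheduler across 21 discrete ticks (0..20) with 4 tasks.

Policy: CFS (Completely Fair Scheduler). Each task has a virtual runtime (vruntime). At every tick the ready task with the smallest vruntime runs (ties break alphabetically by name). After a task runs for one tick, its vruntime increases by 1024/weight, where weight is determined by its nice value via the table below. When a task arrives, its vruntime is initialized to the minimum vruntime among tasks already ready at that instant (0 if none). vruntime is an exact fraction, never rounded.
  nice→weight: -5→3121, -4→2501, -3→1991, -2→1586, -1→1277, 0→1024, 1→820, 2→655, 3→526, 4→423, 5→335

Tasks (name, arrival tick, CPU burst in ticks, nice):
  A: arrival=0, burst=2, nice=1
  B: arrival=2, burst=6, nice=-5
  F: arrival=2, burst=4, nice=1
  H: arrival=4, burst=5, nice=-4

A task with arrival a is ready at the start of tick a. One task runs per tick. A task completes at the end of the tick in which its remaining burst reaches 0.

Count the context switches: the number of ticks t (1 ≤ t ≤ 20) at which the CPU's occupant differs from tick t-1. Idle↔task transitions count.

context switches = 15

t=0: vr[A=0] → run A
t=1: vr[A=256/205] → run A
t=2: vr[B=0 F=0] → run B
t=3: vr[B=1024/3121 F=0] → run F
t=4: vr[B=1024/3121 F=256/205 H=1024/3121] → run B
t=5: vr[B=2048/3121 F=256/205 H=1024/3121] → run H
t=6: vr[B=2048/3121 F=256/205 H=5756928/7805621] → run B
t=7: vr[B=3072/3121 F=256/205 H=5756928/7805621] → run H
t=8: vr[B=3072/3121 F=256/205 H=8952832/7805621] → run B
t=9: vr[B=4096/3121 F=256/205 H=8952832/7805621] → run H
t=10: vr[B=4096/3121 F=256/205 H=12148736/7805621] → run F
t=11: vr[B=4096/3121 F=512/205 H=12148736/7805621] → run B
t=12: vr[B=5120/3121 F=512/205 H=12148736/7805621] → run H
t=13: vr[B=5120/3121 F=512/205 H=15344640/7805621] → run B
t=14: vr[F=512/205 H=15344640/7805621] → run H
t=15: vr[F=512/205] → run F
t=16: vr[F=768/205] → run F
t=17: (idle)
t=18: (idle)
t=19: (idle)
t=20: (idle)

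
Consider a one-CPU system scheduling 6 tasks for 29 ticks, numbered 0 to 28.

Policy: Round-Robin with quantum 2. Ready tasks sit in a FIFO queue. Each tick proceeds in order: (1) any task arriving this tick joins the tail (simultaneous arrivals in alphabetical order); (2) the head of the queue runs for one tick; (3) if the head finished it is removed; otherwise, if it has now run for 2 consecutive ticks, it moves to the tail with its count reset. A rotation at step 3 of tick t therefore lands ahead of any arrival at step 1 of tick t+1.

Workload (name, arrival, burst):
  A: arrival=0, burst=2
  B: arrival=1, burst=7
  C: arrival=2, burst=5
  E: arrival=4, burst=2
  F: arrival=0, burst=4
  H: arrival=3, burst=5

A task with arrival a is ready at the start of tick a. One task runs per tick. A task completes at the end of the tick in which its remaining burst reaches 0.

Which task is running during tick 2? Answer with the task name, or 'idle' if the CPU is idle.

running at tick 2 = F

t=0: queue=[A,F] q_used=0 → run A
t=1: queue=[A,F,B] q_used=1 → run A
t=2: queue=[F,B,C] q_used=0 → run F
t=3: queue=[F,B,C,H] q_used=1 → run F
t=4: queue=[B,C,H,F,E] q_used=0 → run B
t=5: queue=[B,C,H,F,E] q_used=1 → run B
t=6: queue=[C,H,F,E,B] q_used=0 → run C
t=7: queue=[C,H,F,E,B] q_used=1 → run C
t=8: queue=[H,F,E,B,C] q_used=0 → run H
t=9: queue=[H,F,E,B,C] q_used=1 → run H
t=10: queue=[F,E,B,C,H] q_used=0 → run F
t=11: queue=[F,E,B,C,H] q_used=1 → run F
t=12: queue=[E,B,C,H] q_used=0 → run E
t=13: queue=[E,B,C,H] q_used=1 → run E
t=14: queue=[B,C,H] q_used=0 → run B
t=15: queue=[B,C,H] q_used=1 → run B
t=16: queue=[C,H,B] q_used=0 → run C
t=17: queue=[C,H,B] q_used=1 → run C
t=18: queue=[H,B,C] q_used=0 → run H
t=19: queue=[H,B,C] q_used=1 → run H
t=20: queue=[B,C,H] q_used=0 → run B
t=21: queue=[B,C,H] q_used=1 → run B
t=22: queue=[C,H,B] q_used=0 → run C
t=23: queue=[H,B] q_used=0 → run H
t=24: queue=[B] q_used=0 → run B
t=25: (idle)
t=26: (idle)
t=27: (idle)
t=28: (idle)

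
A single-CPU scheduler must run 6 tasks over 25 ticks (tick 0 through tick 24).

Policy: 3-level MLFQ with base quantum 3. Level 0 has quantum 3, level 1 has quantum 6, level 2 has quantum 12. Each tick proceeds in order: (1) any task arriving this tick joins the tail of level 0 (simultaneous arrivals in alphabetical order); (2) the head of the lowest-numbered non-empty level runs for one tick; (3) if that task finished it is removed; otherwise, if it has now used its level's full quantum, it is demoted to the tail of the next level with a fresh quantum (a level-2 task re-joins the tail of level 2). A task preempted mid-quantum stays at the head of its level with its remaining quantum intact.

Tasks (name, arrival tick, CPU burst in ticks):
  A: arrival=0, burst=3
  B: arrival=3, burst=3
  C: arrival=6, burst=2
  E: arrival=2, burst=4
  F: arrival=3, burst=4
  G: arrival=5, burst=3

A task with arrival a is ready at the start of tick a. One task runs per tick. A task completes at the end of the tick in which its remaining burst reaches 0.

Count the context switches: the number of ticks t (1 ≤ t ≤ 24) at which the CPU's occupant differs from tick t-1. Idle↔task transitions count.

context switches = 8

t=0: L0/L1/L2 = A/-/- → run A
t=1: L0/L1/L2 = A/-/- → run A
t=2: L0/L1/L2 = AE/-/- → run A
t=3: L0/L1/L2 = EBF/-/- → run E
t=4: L0/L1/L2 = EBF/-/- → run E
t=5: L0/L1/L2 = EBFG/-/- → run E
t=6: L0/L1/L2 = BFGC/E/- → run B
t=7: L0/L1/L2 = BFGC/E/- → run B
t=8: L0/L1/L2 = BFGC/E/- → run B
t=9: L0/L1/L2 = FGC/E/- → run F
t=10: L0/L1/L2 = FGC/E/- → run F
t=11: L0/L1/L2 = FGC/E/- → run F
t=12: L0/L1/L2 = GC/EF/- → run G
t=13: L0/L1/L2 = GC/EF/- → run G
t=14: L0/L1/L2 = GC/EF/- → run G
t=15: L0/L1/L2 = C/EF/- → run C
t=16: L0/L1/L2 = C/EF/- → run C
t=17: L0/L1/L2 = -/EF/- → run E
t=18: L0/L1/L2 = -/F/- → run F
t=19: (idle)
t=20: (idle)
t=21: (idle)
t=22: (idle)
t=23: (idle)
t=24: (idle)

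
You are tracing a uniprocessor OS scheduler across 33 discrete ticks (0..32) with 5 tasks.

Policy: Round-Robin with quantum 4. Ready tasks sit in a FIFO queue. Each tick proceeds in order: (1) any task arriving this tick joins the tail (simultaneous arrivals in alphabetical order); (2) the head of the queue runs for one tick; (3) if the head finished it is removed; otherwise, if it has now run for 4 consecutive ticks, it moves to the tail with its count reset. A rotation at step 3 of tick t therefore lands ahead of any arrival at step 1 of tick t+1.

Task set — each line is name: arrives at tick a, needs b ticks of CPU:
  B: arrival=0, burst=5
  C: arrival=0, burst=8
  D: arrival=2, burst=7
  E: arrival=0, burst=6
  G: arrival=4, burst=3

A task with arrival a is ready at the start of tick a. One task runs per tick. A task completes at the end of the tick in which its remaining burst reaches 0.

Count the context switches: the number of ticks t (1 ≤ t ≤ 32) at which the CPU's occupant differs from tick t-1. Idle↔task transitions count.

t=0: queue=[B,C,E] q_used=0 → run B
t=1: queue=[B,C,E] q_used=1 → run B
t=2: queue=[B,C,E,D] q_used=2 → run B
t=3: queue=[B,C,E,D] q_used=3 → run B
t=4: queue=[C,E,D,B,G] q_used=0 → run C
t=5: queue=[C,E,D,B,G] q_used=1 → run C
t=6: queue=[C,E,D,B,G] q_used=2 → run C
t=7: queue=[C,E,D,B,G] q_used=3 → run C
t=8: queue=[E,D,B,G,C] q_used=0 → run E
t=9: queue=[E,D,B,G,C] q_used=1 → run E
t=10: queue=[E,D,B,G,C] q_used=2 → run E
t=11: queue=[E,D,B,G,C] q_used=3 → run E
t=12: queue=[D,B,G,C,E] q_used=0 → run D
t=13: queue=[D,B,G,C,E] q_used=1 → run D
t=14: queue=[D,B,G,C,E] q_used=2 → run D
t=15: queue=[D,B,G,C,E] q_used=3 → run D
t=16: queue=[B,G,C,E,D] q_used=0 → run B
t=17: queue=[G,C,E,D] q_used=0 → run G
t=18: queue=[G,C,E,D] q_used=1 → run G
t=19: queue=[G,C,E,D] q_used=2 → run G
t=20: queue=[C,E,D] q_used=0 → run C
t=21: queue=[C,E,D] q_used=1 → run C
t=22: queue=[C,E,D] q_used=2 → run C
t=23: queue=[C,E,D] q_used=3 → run C
t=24: queue=[E,D] q_used=0 → run E
t=25: queue=[E,D] q_used=1 → run E
t=26: queue=[D] q_used=0 → run D
t=27: queue=[D] q_used=1 → run D
t=28: queue=[D] q_used=2 → run D
t=29: (idle)
t=30: (idle)
t=31: (idle)
t=32: (idle)

context switches = 9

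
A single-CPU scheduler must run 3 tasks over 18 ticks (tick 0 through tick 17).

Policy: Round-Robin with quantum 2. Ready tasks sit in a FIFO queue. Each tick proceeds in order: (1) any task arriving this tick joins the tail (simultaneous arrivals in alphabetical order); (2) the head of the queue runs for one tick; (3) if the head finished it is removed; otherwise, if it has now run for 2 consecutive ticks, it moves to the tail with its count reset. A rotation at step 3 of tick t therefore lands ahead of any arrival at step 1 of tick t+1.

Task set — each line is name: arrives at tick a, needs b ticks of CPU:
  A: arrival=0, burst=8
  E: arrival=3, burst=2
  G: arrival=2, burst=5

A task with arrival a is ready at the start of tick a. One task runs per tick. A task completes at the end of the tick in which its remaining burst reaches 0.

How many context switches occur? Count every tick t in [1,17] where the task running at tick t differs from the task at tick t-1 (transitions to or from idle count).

context switches = 7

t=0: queue=[A] q_used=0 → run A
t=1: queue=[A] q_used=1 → run A
t=2: queue=[A,G] q_used=0 → run A
t=3: queue=[A,G,E] q_used=1 → run A
t=4: queue=[G,E,A] q_used=0 → run G
t=5: queue=[G,E,A] q_used=1 → run G
t=6: queue=[E,A,G] q_used=0 → run E
t=7: queue=[E,A,G] q_used=1 → run E
t=8: queue=[A,G] q_used=0 → run A
t=9: queue=[A,G] q_used=1 → run A
t=10: queue=[G,A] q_used=0 → run G
t=11: queue=[G,A] q_used=1 → run G
t=12: queue=[A,G] q_used=0 → run A
t=13: queue=[A,G] q_used=1 → run A
t=14: queue=[G] q_used=0 → run G
t=15: (idle)
t=16: (idle)
t=17: (idle)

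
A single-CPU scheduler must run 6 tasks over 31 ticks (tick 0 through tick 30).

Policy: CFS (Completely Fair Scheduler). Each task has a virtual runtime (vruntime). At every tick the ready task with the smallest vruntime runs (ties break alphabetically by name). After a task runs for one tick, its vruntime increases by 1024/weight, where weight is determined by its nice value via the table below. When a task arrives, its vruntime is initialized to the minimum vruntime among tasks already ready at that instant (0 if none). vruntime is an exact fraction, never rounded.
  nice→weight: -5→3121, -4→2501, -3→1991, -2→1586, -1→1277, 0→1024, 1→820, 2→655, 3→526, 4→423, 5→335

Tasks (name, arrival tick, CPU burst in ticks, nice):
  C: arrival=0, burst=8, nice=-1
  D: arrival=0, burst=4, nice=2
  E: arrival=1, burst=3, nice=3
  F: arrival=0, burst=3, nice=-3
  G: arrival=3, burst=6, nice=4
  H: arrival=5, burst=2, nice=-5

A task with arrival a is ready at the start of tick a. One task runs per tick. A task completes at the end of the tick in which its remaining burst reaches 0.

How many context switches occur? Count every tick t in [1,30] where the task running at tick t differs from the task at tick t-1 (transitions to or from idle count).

context switches = 24

t=0: vr[C=0 D=0 F=0] → run C
t=1: vr[C=1024/1277 D=0 E=0 F=0] → run D
t=2: vr[C=1024/1277 D=1024/655 E=0 F=0] → run E
t=3: vr[C=1024/1277 D=1024/655 E=512/263 F=0 G=0] → run F
t=4: vr[C=1024/1277 D=1024/655 E=512/263 F=1024/1991 G=0] → run G
t=5: vr[C=1024/1277 D=1024/655 E=512/263 F=1024/1991 G=1024/423 H=1024/1991] → run F
t=6: vr[C=1024/1277 D=1024/655 E=512/263 F=2048/1991 G=1024/423 H=1024/1991] → run H
t=7: vr[C=1024/1277 D=1024/655 E=512/263 F=2048/1991 G=1024/423 H=5234688/6213911] → run C
t=8: vr[C=2048/1277 D=1024/655 E=512/263 F=2048/1991 G=1024/423 H=5234688/6213911] → run H
t=9: vr[C=2048/1277 D=1024/655 E=512/263 F=2048/1991 G=1024/423] → run F
t=10: vr[C=2048/1277 D=1024/655 E=512/263 G=1024/423] → run D
t=11: vr[C=2048/1277 D=2048/655 E=512/263 G=1024/423] → run C
t=12: vr[C=3072/1277 D=2048/655 E=512/263 G=1024/423] → run E
t=13: vr[C=3072/1277 D=2048/655 E=1024/263 G=1024/423] → run C
t=14: vr[C=4096/1277 D=2048/655 E=1024/263 G=1024/423] → run G
t=15: vr[C=4096/1277 D=2048/655 E=1024/263 G=2048/423] → run D
t=16: vr[C=4096/1277 D=3072/655 E=1024/263 G=2048/423] → run C
t=17: vr[C=5120/1277 D=3072/655 E=1024/263 G=2048/423] → run E
t=18: vr[C=5120/1277 D=3072/655 G=2048/423] → run C
t=19: vr[C=6144/1277 D=3072/655 G=2048/423] → run D
t=20: vr[C=6144/1277 G=2048/423] → run C
t=21: vr[C=7168/1277 G=2048/423] → run G
t=22: vr[C=7168/1277 G=1024/141] → run C
t=23: vr[G=1024/141] → run G
t=24: vr[G=4096/423] → run G
t=25: vr[G=5120/423] → run G
t=26: (idle)
t=27: (idle)
t=28: (idle)
t=29: (idle)
t=30: (idle)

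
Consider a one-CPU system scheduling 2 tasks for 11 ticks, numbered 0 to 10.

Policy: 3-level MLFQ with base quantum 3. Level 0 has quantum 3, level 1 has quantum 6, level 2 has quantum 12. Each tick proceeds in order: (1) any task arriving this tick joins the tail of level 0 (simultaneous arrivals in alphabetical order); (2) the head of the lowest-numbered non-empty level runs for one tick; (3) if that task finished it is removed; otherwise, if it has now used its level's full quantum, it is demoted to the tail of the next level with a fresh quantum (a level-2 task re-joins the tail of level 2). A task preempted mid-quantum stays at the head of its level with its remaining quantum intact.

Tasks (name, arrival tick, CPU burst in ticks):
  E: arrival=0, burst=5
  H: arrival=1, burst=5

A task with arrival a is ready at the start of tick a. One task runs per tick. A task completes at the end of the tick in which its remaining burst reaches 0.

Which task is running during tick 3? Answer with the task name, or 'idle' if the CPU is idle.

t=0: L0/L1/L2 = E/-/- → run E
t=1: L0/L1/L2 = EH/-/- → run E
t=2: L0/L1/L2 = EH/-/- → run E
t=3: L0/L1/L2 = H/E/- → run H
t=4: L0/L1/L2 = H/E/- → run H
t=5: L0/L1/L2 = H/E/- → run H
t=6: L0/L1/L2 = -/EH/- → run E
t=7: L0/L1/L2 = -/EH/- → run E
t=8: L0/L1/L2 = -/H/- → run H
t=9: L0/L1/L2 = -/H/- → run H
t=10: (idle)

running at tick 3 = H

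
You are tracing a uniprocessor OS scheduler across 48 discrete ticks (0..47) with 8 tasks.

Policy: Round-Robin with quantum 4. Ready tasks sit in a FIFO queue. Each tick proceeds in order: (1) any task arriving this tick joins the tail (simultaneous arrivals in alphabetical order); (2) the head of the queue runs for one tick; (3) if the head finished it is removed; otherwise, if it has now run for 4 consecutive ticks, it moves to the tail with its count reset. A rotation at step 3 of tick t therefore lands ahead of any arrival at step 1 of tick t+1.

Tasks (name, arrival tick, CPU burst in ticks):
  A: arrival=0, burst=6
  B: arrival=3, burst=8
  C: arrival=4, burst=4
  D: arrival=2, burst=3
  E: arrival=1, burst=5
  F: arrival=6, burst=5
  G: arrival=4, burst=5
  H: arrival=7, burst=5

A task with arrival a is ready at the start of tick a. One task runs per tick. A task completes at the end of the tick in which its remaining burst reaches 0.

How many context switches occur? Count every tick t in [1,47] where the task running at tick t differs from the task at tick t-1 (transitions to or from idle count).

context switches = 14

t=0: queue=[A] q_used=0 → run A
t=1: queue=[A,E] q_used=1 → run A
t=2: queue=[A,E,D] q_used=2 → run A
t=3: queue=[A,E,D,B] q_used=3 → run A
t=4: queue=[E,D,B,A,C,G] q_used=0 → run E
t=5: queue=[E,D,B,A,C,G] q_used=1 → run E
t=6: queue=[E,D,B,A,C,G,F] q_used=2 → run E
t=7: queue=[E,D,B,A,C,G,F,H] q_used=3 → run E
t=8: queue=[D,B,A,C,G,F,H,E] q_used=0 → run D
t=9: queue=[D,B,A,C,G,F,H,E] q_used=1 → run D
t=10: queue=[D,B,A,C,G,F,H,E] q_used=2 → run D
t=11: queue=[B,A,C,G,F,H,E] q_used=0 → run B
t=12: queue=[B,A,C,G,F,H,E] q_used=1 → run B
t=13: queue=[B,A,C,G,F,H,E] q_used=2 → run B
t=14: queue=[B,A,C,G,F,H,E] q_used=3 → run B
t=15: queue=[A,C,G,F,H,E,B] q_used=0 → run A
t=16: queue=[A,C,G,F,H,E,B] q_used=1 → run A
t=17: queue=[C,G,F,H,E,B] q_used=0 → run C
t=18: queue=[C,G,F,H,E,B] q_used=1 → run C
t=19: queue=[C,G,F,H,E,B] q_used=2 → run C
t=20: queue=[C,G,F,H,E,B] q_used=3 → run C
t=21: queue=[G,F,H,E,B] q_used=0 → run G
t=22: queue=[G,F,H,E,B] q_used=1 → run G
t=23: queue=[G,F,H,E,B] q_used=2 → run G
t=24: queue=[G,F,H,E,B] q_used=3 → run G
t=25: queue=[F,H,E,B,G] q_used=0 → run F
t=26: queue=[F,H,E,B,G] q_used=1 → run F
t=27: queue=[F,H,E,B,G] q_used=2 → run F
t=28: queue=[F,H,E,B,G] q_used=3 → run F
t=29: queue=[H,E,B,G,F] q_used=0 → run H
t=30: queue=[H,E,B,G,F] q_used=1 → run H
t=31: queue=[H,E,B,G,F] q_used=2 → run H
t=32: queue=[H,E,B,G,F] q_used=3 → run H
t=33: queue=[E,B,G,F,H] q_used=0 → run E
t=34: queue=[B,G,F,H] q_used=0 → run B
t=35: queue=[B,G,F,H] q_used=1 → run B
t=36: queue=[B,G,F,H] q_used=2 → run B
t=37: queue=[B,G,F,H] q_used=3 → run B
t=38: queue=[G,F,H] q_used=0 → run G
t=39: queue=[F,H] q_used=0 → run F
t=40: queue=[H] q_used=0 → run H
t=41: (idle)
t=42: (idle)
t=43: (idle)
t=44: (idle)
t=45: (idle)
t=46: (idle)
t=47: (idle)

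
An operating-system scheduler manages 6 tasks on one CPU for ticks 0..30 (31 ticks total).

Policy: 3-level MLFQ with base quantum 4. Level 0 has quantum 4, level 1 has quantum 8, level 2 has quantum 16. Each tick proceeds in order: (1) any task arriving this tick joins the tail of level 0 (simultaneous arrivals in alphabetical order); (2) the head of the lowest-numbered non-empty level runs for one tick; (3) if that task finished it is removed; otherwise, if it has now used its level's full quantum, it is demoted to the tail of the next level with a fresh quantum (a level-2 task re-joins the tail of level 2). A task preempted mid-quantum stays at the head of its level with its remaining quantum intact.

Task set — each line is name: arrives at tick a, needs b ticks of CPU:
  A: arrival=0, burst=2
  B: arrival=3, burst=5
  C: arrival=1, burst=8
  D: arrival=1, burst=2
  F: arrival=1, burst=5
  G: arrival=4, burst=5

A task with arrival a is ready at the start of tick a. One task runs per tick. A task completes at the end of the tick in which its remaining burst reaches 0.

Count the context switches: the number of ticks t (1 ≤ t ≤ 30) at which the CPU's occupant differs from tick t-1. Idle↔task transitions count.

t=0: L0/L1/L2 = A/-/- → run A
t=1: L0/L1/L2 = ACDF/-/- → run A
t=2: L0/L1/L2 = CDF/-/- → run C
t=3: L0/L1/L2 = CDFB/-/- → run C
t=4: L0/L1/L2 = CDFBG/-/- → run C
t=5: L0/L1/L2 = CDFBG/-/- → run C
t=6: L0/L1/L2 = DFBG/C/- → run D
t=7: L0/L1/L2 = DFBG/C/- → run D
t=8: L0/L1/L2 = FBG/C/- → run F
t=9: L0/L1/L2 = FBG/C/- → run F
t=10: L0/L1/L2 = FBG/C/- → run F
t=11: L0/L1/L2 = FBG/C/- → run F
t=12: L0/L1/L2 = BG/CF/- → run B
t=13: L0/L1/L2 = BG/CF/- → run B
t=14: L0/L1/L2 = BG/CF/- → run B
t=15: L0/L1/L2 = BG/CF/- → run B
t=16: L0/L1/L2 = G/CFB/- → run G
t=17: L0/L1/L2 = G/CFB/- → run G
t=18: L0/L1/L2 = G/CFB/- → run G
t=19: L0/L1/L2 = G/CFB/- → run G
t=20: L0/L1/L2 = -/CFBG/- → run C
t=21: L0/L1/L2 = -/CFBG/- → run C
t=22: L0/L1/L2 = -/CFBG/- → run C
t=23: L0/L1/L2 = -/CFBG/- → run C
t=24: L0/L1/L2 = -/FBG/- → run F
t=25: L0/L1/L2 = -/BG/- → run B
t=26: L0/L1/L2 = -/G/- → run G
t=27: (idle)
t=28: (idle)
t=29: (idle)
t=30: (idle)

context switches = 10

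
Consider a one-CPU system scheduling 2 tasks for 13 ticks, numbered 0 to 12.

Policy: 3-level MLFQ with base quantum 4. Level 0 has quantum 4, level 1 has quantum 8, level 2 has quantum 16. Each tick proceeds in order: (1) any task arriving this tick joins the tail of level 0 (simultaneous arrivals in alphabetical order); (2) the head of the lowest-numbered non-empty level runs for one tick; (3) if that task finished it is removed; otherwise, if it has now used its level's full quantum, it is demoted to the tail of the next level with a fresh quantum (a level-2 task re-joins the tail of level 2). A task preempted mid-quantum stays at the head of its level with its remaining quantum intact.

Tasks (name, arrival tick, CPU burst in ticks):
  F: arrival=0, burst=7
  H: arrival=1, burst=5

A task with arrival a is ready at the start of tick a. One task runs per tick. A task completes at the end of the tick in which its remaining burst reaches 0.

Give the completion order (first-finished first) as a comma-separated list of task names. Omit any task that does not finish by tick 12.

t=0: L0/L1/L2 = F/-/- → run F
t=1: L0/L1/L2 = FH/-/- → run F
t=2: L0/L1/L2 = FH/-/- → run F
t=3: L0/L1/L2 = FH/-/- → run F
t=4: L0/L1/L2 = H/F/- → run H
t=5: L0/L1/L2 = H/F/- → run H
t=6: L0/L1/L2 = H/F/- → run H
t=7: L0/L1/L2 = H/F/- → run H
t=8: L0/L1/L2 = -/FH/- → run F
t=9: L0/L1/L2 = -/FH/- → run F
t=10: L0/L1/L2 = -/FH/- → run F
t=11: L0/L1/L2 = -/H/- → run H
t=12: (idle)

completion order = F, H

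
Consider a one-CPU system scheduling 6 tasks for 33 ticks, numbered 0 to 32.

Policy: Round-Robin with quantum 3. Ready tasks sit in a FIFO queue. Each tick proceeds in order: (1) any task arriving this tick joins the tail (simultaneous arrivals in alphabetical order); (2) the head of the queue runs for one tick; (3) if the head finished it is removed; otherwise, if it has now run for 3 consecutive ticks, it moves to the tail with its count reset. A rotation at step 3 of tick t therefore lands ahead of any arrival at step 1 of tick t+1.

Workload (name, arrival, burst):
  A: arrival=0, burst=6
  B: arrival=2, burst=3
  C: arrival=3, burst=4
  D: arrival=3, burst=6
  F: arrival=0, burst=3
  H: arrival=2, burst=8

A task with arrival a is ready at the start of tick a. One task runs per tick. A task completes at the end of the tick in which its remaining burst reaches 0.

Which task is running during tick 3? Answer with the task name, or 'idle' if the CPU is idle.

t=0: queue=[A,F] q_used=0 → run A
t=1: queue=[A,F] q_used=1 → run A
t=2: queue=[A,F,B,H] q_used=2 → run A
t=3: queue=[F,B,H,A,C,D] q_used=0 → run F
t=4: queue=[F,B,H,A,C,D] q_used=1 → run F
t=5: queue=[F,B,H,A,C,D] q_used=2 → run F
t=6: queue=[B,H,A,C,D] q_used=0 → run B
t=7: queue=[B,H,A,C,D] q_used=1 → run B
t=8: queue=[B,H,A,C,D] q_used=2 → run B
t=9: queue=[H,A,C,D] q_used=0 → run H
t=10: queue=[H,A,C,D] q_used=1 → run H
t=11: queue=[H,A,C,D] q_used=2 → run H
t=12: queue=[A,C,D,H] q_used=0 → run A
t=13: queue=[A,C,D,H] q_used=1 → run A
t=14: queue=[A,C,D,H] q_used=2 → run A
t=15: queue=[C,D,H] q_used=0 → run C
t=16: queue=[C,D,H] q_used=1 → run C
t=17: queue=[C,D,H] q_used=2 → run C
t=18: queue=[D,H,C] q_used=0 → run D
t=19: queue=[D,H,C] q_used=1 → run D
t=20: queue=[D,H,C] q_used=2 → run D
t=21: queue=[H,C,D] q_used=0 → run H
t=22: queue=[H,C,D] q_used=1 → run H
t=23: queue=[H,C,D] q_used=2 → run H
t=24: queue=[C,D,H] q_used=0 → run C
t=25: queue=[D,H] q_used=0 → run D
t=26: queue=[D,H] q_used=1 → run D
t=27: queue=[D,H] q_used=2 → run D
t=28: queue=[H] q_used=0 → run H
t=29: queue=[H] q_used=1 → run H
t=30: (idle)
t=31: (idle)
t=32: (idle)

running at tick 3 = F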